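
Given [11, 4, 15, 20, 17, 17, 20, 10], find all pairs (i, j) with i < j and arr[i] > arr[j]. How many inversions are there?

Finding inversions in [11, 4, 15, 20, 17, 17, 20, 10]:

(0, 1): arr[0]=11 > arr[1]=4
(0, 7): arr[0]=11 > arr[7]=10
(2, 7): arr[2]=15 > arr[7]=10
(3, 4): arr[3]=20 > arr[4]=17
(3, 5): arr[3]=20 > arr[5]=17
(3, 7): arr[3]=20 > arr[7]=10
(4, 7): arr[4]=17 > arr[7]=10
(5, 7): arr[5]=17 > arr[7]=10
(6, 7): arr[6]=20 > arr[7]=10

Total inversions: 9

The array has 9 inversion(s): (0,1), (0,7), (2,7), (3,4), (3,5), (3,7), (4,7), (5,7), (6,7). Each pair (i,j) satisfies i < j and arr[i] > arr[j].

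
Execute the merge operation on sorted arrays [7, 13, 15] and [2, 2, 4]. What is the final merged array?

Merging process:

Compare 7 vs 2: take 2 from right. Merged: [2]
Compare 7 vs 2: take 2 from right. Merged: [2, 2]
Compare 7 vs 4: take 4 from right. Merged: [2, 2, 4]
Append remaining from left: [7, 13, 15]. Merged: [2, 2, 4, 7, 13, 15]

Final merged array: [2, 2, 4, 7, 13, 15]
Total comparisons: 3

The merged array is [2, 2, 4, 7, 13, 15], requiring 3 comparisons. The merge step runs in O(n) time where n is the total number of elements.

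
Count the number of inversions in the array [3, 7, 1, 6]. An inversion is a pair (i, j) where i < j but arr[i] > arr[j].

Finding inversions in [3, 7, 1, 6]:

(0, 2): arr[0]=3 > arr[2]=1
(1, 2): arr[1]=7 > arr[2]=1
(1, 3): arr[1]=7 > arr[3]=6

Total inversions: 3

The array has 3 inversion(s): (0,2), (1,2), (1,3). Each pair (i,j) satisfies i < j and arr[i] > arr[j].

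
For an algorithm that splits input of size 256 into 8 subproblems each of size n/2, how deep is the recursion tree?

For divide and conquer with division factor 2:

Problem sizes at each level:
Level 0: 256
Level 1: 128
Level 2: 64
Level 3: 32
Level 4: 16
Level 5: 8
Level 6: 4
Level 7: 2
Level 8: 1

The root is level 0 and the size-1 base case is level 8 (the tree spans levels 0 through 8, i.e. 9 levels counting the root), so the depth is the number of divisions: log_2(256) = 8

The recursion tree depth is log_2(256) = 8. At each level, the problem size is divided by 2, so it takes 8 divisions to reduce to a base case of size 1. The algorithm makes 8 recursive calls at each level.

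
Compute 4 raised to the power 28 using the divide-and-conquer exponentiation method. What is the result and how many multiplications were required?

Computing 4^28 by squaring (build up from 4^1; each line after the first costs one multiplication):

4^1 = 4
4^2 = (4^1)^2 = 4^2 = 16
4^3 = 4 * 4^2 = 4 * 16 = 64
4^6 = (4^3)^2 = 64^2 = 4096
4^7 = 4 * 4^6 = 4 * 4096 = 16384
4^14 = (4^7)^2 = 16384^2 = 268435456
4^28 = (4^14)^2 = 268435456^2 = 72057594037927936

Result: 72057594037927936
Multiplications needed: 6 (6 lines after 4^1)

4^28 = 72057594037927936. Using exponentiation by squaring, this requires 6 multiplications. The key idea: if the exponent is even, square the half-power; if odd, multiply by the base once.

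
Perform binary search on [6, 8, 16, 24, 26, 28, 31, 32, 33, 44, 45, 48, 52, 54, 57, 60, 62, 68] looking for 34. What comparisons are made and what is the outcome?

Binary search for 34 in [6, 8, 16, 24, 26, 28, 31, 32, 33, 44, 45, 48, 52, 54, 57, 60, 62, 68]:

lo=0, hi=17, mid=8, arr[mid]=33 -> 33 < 34, search right half
lo=9, hi=17, mid=13, arr[mid]=54 -> 54 > 34, search left half
lo=9, hi=12, mid=10, arr[mid]=45 -> 45 > 34, search left half
lo=9, hi=9, mid=9, arr[mid]=44 -> 44 > 34, search left half
lo=9 > hi=8, target 34 not found

Binary search determines that 34 is not in the array after 4 comparisons. The search space was exhausted without finding the target.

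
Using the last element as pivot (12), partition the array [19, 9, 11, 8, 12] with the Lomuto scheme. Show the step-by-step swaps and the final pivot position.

Lomuto partition with pivot = 12:

Initial array: [19, 9, 11, 8, 12]

arr[0]=19 > 12: no swap
arr[1]=9 <= 12: swap with position 0, array becomes [9, 19, 11, 8, 12]
arr[2]=11 <= 12: swap with position 1, array becomes [9, 11, 19, 8, 12]
arr[3]=8 <= 12: swap with position 2, array becomes [9, 11, 8, 19, 12]

Place pivot at position 3: [9, 11, 8, 12, 19]
Pivot position: 3

After partitioning with pivot 12, the array becomes [9, 11, 8, 12, 19]. The pivot is placed at index 3. All elements to the left of the pivot are <= 12, and all elements to the right are > 12.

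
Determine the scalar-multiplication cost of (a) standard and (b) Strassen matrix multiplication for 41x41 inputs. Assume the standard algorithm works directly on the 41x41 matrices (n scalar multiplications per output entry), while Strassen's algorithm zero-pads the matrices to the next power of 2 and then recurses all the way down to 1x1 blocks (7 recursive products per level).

Matrix multiplication for 41x41 matrices:

Strassen's algorithm requires power-of-2 dimensions. Pad 41x41 to 64x64 (next power of 2).

Standard algorithm: 41^3 = 68921 multiplications
Strassen's algorithm: 7^(log2(64)) = 7^6 = 117649 multiplications
Difference: 68921 - 117649 = -48728 (Strassen uses MORE here due to padding overhead — for small or just-over-power-of-2 n, padding can outweigh the per-level savings)

Standard: 68921 multiplications (41^3). Strassen: 117649 multiplications (7^6, after padding to 64x64). Strassen reduces 8 recursive multiplications to 7 at each level.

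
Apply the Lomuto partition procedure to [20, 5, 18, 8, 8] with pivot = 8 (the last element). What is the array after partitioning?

Lomuto partition with pivot = 8:

Initial array: [20, 5, 18, 8, 8]

arr[0]=20 > 8: no swap
arr[1]=5 <= 8: swap with position 0, array becomes [5, 20, 18, 8, 8]
arr[2]=18 > 8: no swap
arr[3]=8 <= 8: swap with position 1, array becomes [5, 8, 18, 20, 8]

Place pivot at position 2: [5, 8, 8, 20, 18]
Pivot position: 2

After partitioning with pivot 8, the array becomes [5, 8, 8, 20, 18]. The pivot is placed at index 2. All elements to the left of the pivot are <= 8, and all elements to the right are > 8.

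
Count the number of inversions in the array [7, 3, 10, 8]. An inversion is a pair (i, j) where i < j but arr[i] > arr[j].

Finding inversions in [7, 3, 10, 8]:

(0, 1): arr[0]=7 > arr[1]=3
(2, 3): arr[2]=10 > arr[3]=8

Total inversions: 2

The array has 2 inversion(s): (0,1), (2,3). Each pair (i,j) satisfies i < j and arr[i] > arr[j].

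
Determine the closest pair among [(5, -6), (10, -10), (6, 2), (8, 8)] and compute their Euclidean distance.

Computing all pairwise distances among 4 points:

d((5, -6), (10, -10)) = 6.4031
d((5, -6), (6, 2)) = 8.0623
d((5, -6), (8, 8)) = 14.3178
d((10, -10), (6, 2)) = 12.6491
d((10, -10), (8, 8)) = 18.1108
d((6, 2), (8, 8)) = 6.3246 <-- minimum

Closest pair: (6, 2) and (8, 8) with distance 6.3246

The closest pair is (6, 2) and (8, 8) with Euclidean distance 6.3246. For 4 points, brute-force pairwise comparison is shown above. For large n, the divide-and-conquer algorithm (sort by x, recurse on halves, check the dividing strip) achieves O(n log n).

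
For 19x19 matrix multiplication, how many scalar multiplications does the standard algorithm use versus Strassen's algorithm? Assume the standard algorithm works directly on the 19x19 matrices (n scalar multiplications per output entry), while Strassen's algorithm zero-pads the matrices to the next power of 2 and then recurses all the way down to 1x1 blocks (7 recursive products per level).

Matrix multiplication for 19x19 matrices:

Strassen's algorithm requires power-of-2 dimensions. Pad 19x19 to 32x32 (next power of 2).

Standard algorithm: 19^3 = 6859 multiplications
Strassen's algorithm: 7^(log2(32)) = 7^5 = 16807 multiplications
Difference: 6859 - 16807 = -9948 (Strassen uses MORE here due to padding overhead — for small or just-over-power-of-2 n, padding can outweigh the per-level savings)

Standard: 6859 multiplications (19^3). Strassen: 16807 multiplications (7^5, after padding to 32x32). Strassen reduces 8 recursive multiplications to 7 at each level.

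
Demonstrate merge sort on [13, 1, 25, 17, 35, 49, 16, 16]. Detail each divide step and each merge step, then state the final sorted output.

Merge sort trace:

Split: [13, 1, 25, 17, 35, 49, 16, 16] -> [13, 1, 25, 17] and [35, 49, 16, 16]
  Split: [13, 1, 25, 17] -> [13, 1] and [25, 17]
    Split: [13, 1] -> [13] and [1]
    Merge: [13] + [1] -> [1, 13]
    Split: [25, 17] -> [25] and [17]
    Merge: [25] + [17] -> [17, 25]
  Merge: [1, 13] + [17, 25] -> [1, 13, 17, 25]
  Split: [35, 49, 16, 16] -> [35, 49] and [16, 16]
    Split: [35, 49] -> [35] and [49]
    Merge: [35] + [49] -> [35, 49]
    Split: [16, 16] -> [16] and [16]
    Merge: [16] + [16] -> [16, 16]
  Merge: [35, 49] + [16, 16] -> [16, 16, 35, 49]
Merge: [1, 13, 17, 25] + [16, 16, 35, 49] -> [1, 13, 16, 16, 17, 25, 35, 49]

Final sorted array: [1, 13, 16, 16, 17, 25, 35, 49]

The merge sort proceeds by recursively splitting the array and merging sorted halves.
After all merges, the sorted array is [1, 13, 16, 16, 17, 25, 35, 49].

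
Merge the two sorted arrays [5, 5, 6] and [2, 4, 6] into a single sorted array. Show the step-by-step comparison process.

Merging process:

Compare 5 vs 2: take 2 from right. Merged: [2]
Compare 5 vs 4: take 4 from right. Merged: [2, 4]
Compare 5 vs 6: take 5 from left. Merged: [2, 4, 5]
Compare 5 vs 6: take 5 from left. Merged: [2, 4, 5, 5]
Compare 6 vs 6: take 6 from left. Merged: [2, 4, 5, 5, 6]
Append remaining from right: [6]. Merged: [2, 4, 5, 5, 6, 6]

Final merged array: [2, 4, 5, 5, 6, 6]
Total comparisons: 5

The merged array is [2, 4, 5, 5, 6, 6], requiring 5 comparisons. The merge step runs in O(n) time where n is the total number of elements.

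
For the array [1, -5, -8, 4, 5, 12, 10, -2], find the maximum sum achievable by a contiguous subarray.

Using Kadane's algorithm on [1, -5, -8, 4, 5, 12, 10, -2]:

Scanning through the array:
Position 1 (value -5): max_ending_here = -4, max_so_far = 1
Position 2 (value -8): max_ending_here = -8, max_so_far = 1
Position 3 (value 4): max_ending_here = 4, max_so_far = 4
Position 4 (value 5): max_ending_here = 9, max_so_far = 9
Position 5 (value 12): max_ending_here = 21, max_so_far = 21
Position 6 (value 10): max_ending_here = 31, max_so_far = 31
Position 7 (value -2): max_ending_here = 29, max_so_far = 31

Maximum subarray: [4, 5, 12, 10]
Maximum sum: 31

The maximum subarray is [4, 5, 12, 10] with sum 31. This subarray runs from index 3 to index 6.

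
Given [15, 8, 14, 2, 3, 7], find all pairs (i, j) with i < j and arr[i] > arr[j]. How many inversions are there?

Finding inversions in [15, 8, 14, 2, 3, 7]:

(0, 1): arr[0]=15 > arr[1]=8
(0, 2): arr[0]=15 > arr[2]=14
(0, 3): arr[0]=15 > arr[3]=2
(0, 4): arr[0]=15 > arr[4]=3
(0, 5): arr[0]=15 > arr[5]=7
(1, 3): arr[1]=8 > arr[3]=2
(1, 4): arr[1]=8 > arr[4]=3
(1, 5): arr[1]=8 > arr[5]=7
(2, 3): arr[2]=14 > arr[3]=2
(2, 4): arr[2]=14 > arr[4]=3
(2, 5): arr[2]=14 > arr[5]=7

Total inversions: 11

The array has 11 inversion(s): (0,1), (0,2), (0,3), (0,4), (0,5), (1,3), (1,4), (1,5), (2,3), (2,4), (2,5). Each pair (i,j) satisfies i < j and arr[i] > arr[j].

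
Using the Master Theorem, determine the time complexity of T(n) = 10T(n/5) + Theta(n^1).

Master Theorem for T(n) = 10T(n/5) + O(n^1):

a = 10, b = 5, c = 1
log_b(a) = log_5(10) = 1.4307

Case 1: c = 1 < log_5(10) = 1.4307
T(n) = O(n^(log_5 10))

For T(n) = 10T(n/5) + O(n^1): log_5(10) = 1.4307. This is Case 1 of the Master Theorem (c < log_b(a), work dominated by leaves), giving O(n^(log_5 10)).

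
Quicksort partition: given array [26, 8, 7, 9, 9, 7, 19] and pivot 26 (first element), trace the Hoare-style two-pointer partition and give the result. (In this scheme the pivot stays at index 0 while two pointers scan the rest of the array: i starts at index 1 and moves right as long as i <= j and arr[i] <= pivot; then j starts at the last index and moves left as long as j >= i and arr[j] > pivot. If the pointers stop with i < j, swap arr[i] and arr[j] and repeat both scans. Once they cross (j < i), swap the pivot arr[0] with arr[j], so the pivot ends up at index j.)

Hoare-style two-pointer partition with pivot = 26:

Initial array: [26, 8, 7, 9, 9, 7, 19]

Pointers start at i = 1, j = 6.
i ends at 7, j ends at 6: the pointers have crossed (j < i), so scanning stops.

Swap pivot arr[0] with arr[6] to place pivot at position 6: [19, 8, 7, 9, 9, 7, 26]
Pivot position: 6

After partitioning with pivot 26, the array becomes [19, 8, 7, 9, 9, 7, 26]. The pivot is placed at index 6. All elements to the left of the pivot are <= 26, and all elements to the right are > 26.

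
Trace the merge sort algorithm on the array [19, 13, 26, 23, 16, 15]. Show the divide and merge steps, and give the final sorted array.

Merge sort trace:

Split: [19, 13, 26, 23, 16, 15] -> [19, 13, 26] and [23, 16, 15]
  Split: [19, 13, 26] -> [19] and [13, 26]
    Split: [13, 26] -> [13] and [26]
    Merge: [13] + [26] -> [13, 26]
  Merge: [19] + [13, 26] -> [13, 19, 26]
  Split: [23, 16, 15] -> [23] and [16, 15]
    Split: [16, 15] -> [16] and [15]
    Merge: [16] + [15] -> [15, 16]
  Merge: [23] + [15, 16] -> [15, 16, 23]
Merge: [13, 19, 26] + [15, 16, 23] -> [13, 15, 16, 19, 23, 26]

Final sorted array: [13, 15, 16, 19, 23, 26]

The merge sort proceeds by recursively splitting the array and merging sorted halves.
After all merges, the sorted array is [13, 15, 16, 19, 23, 26].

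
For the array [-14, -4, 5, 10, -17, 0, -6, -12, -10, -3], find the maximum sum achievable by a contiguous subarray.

Using Kadane's algorithm on [-14, -4, 5, 10, -17, 0, -6, -12, -10, -3]:

Scanning through the array:
Position 1 (value -4): max_ending_here = -4, max_so_far = -4
Position 2 (value 5): max_ending_here = 5, max_so_far = 5
Position 3 (value 10): max_ending_here = 15, max_so_far = 15
Position 4 (value -17): max_ending_here = -2, max_so_far = 15
Position 5 (value 0): max_ending_here = 0, max_so_far = 15
Position 6 (value -6): max_ending_here = -6, max_so_far = 15
Position 7 (value -12): max_ending_here = -12, max_so_far = 15
Position 8 (value -10): max_ending_here = -10, max_so_far = 15
Position 9 (value -3): max_ending_here = -3, max_so_far = 15

Maximum subarray: [5, 10]
Maximum sum: 15

The maximum subarray is [5, 10] with sum 15. This subarray runs from index 2 to index 3.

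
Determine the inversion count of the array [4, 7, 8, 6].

Finding inversions in [4, 7, 8, 6]:

(1, 3): arr[1]=7 > arr[3]=6
(2, 3): arr[2]=8 > arr[3]=6

Total inversions: 2

The array has 2 inversion(s): (1,3), (2,3). Each pair (i,j) satisfies i < j and arr[i] > arr[j].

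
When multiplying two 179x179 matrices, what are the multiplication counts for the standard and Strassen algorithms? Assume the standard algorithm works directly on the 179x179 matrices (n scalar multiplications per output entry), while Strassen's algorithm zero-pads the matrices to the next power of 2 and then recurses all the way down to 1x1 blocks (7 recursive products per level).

Matrix multiplication for 179x179 matrices:

Strassen's algorithm requires power-of-2 dimensions. Pad 179x179 to 256x256 (next power of 2).

Standard algorithm: 179^3 = 5735339 multiplications
Strassen's algorithm: 7^(log2(256)) = 7^8 = 5764801 multiplications
Difference: 5735339 - 5764801 = -29462 (Strassen uses MORE here due to padding overhead — for small or just-over-power-of-2 n, padding can outweigh the per-level savings)

Standard: 5735339 multiplications (179^3). Strassen: 5764801 multiplications (7^8, after padding to 256x256). Strassen reduces 8 recursive multiplications to 7 at each level.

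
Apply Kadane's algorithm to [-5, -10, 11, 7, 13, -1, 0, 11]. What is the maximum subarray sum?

Using Kadane's algorithm on [-5, -10, 11, 7, 13, -1, 0, 11]:

Scanning through the array:
Position 1 (value -10): max_ending_here = -10, max_so_far = -5
Position 2 (value 11): max_ending_here = 11, max_so_far = 11
Position 3 (value 7): max_ending_here = 18, max_so_far = 18
Position 4 (value 13): max_ending_here = 31, max_so_far = 31
Position 5 (value -1): max_ending_here = 30, max_so_far = 31
Position 6 (value 0): max_ending_here = 30, max_so_far = 31
Position 7 (value 11): max_ending_here = 41, max_so_far = 41

Maximum subarray: [11, 7, 13, -1, 0, 11]
Maximum sum: 41

The maximum subarray is [11, 7, 13, -1, 0, 11] with sum 41. This subarray runs from index 2 to index 7.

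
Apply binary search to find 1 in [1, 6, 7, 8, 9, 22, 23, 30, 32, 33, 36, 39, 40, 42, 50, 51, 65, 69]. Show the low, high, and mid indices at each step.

Binary search for 1 in [1, 6, 7, 8, 9, 22, 23, 30, 32, 33, 36, 39, 40, 42, 50, 51, 65, 69]:

lo=0, hi=17, mid=8, arr[mid]=32 -> 32 > 1, search left half
lo=0, hi=7, mid=3, arr[mid]=8 -> 8 > 1, search left half
lo=0, hi=2, mid=1, arr[mid]=6 -> 6 > 1, search left half
lo=0, hi=0, mid=0, arr[mid]=1 -> Found target at index 0!

Binary search finds 1 at index 0 after 4 comparisons. The search repeatedly halves the search space by comparing with the middle element.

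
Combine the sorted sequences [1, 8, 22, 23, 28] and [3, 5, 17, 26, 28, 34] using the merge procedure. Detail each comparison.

Merging process:

Compare 1 vs 3: take 1 from left. Merged: [1]
Compare 8 vs 3: take 3 from right. Merged: [1, 3]
Compare 8 vs 5: take 5 from right. Merged: [1, 3, 5]
Compare 8 vs 17: take 8 from left. Merged: [1, 3, 5, 8]
Compare 22 vs 17: take 17 from right. Merged: [1, 3, 5, 8, 17]
Compare 22 vs 26: take 22 from left. Merged: [1, 3, 5, 8, 17, 22]
Compare 23 vs 26: take 23 from left. Merged: [1, 3, 5, 8, 17, 22, 23]
Compare 28 vs 26: take 26 from right. Merged: [1, 3, 5, 8, 17, 22, 23, 26]
Compare 28 vs 28: take 28 from left. Merged: [1, 3, 5, 8, 17, 22, 23, 26, 28]
Append remaining from right: [28, 34]. Merged: [1, 3, 5, 8, 17, 22, 23, 26, 28, 28, 34]

Final merged array: [1, 3, 5, 8, 17, 22, 23, 26, 28, 28, 34]
Total comparisons: 9

The merged array is [1, 3, 5, 8, 17, 22, 23, 26, 28, 28, 34], requiring 9 comparisons. The merge step runs in O(n) time where n is the total number of elements.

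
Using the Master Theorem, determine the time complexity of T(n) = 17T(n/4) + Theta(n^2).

Master Theorem for T(n) = 17T(n/4) + O(n^2):

a = 17, b = 4, c = 2
log_b(a) = log_4(17) = 2.0437

Case 1: c = 2 < log_4(17) = 2.0437
T(n) = O(n^(log_4 17))

For T(n) = 17T(n/4) + O(n^2): log_4(17) = 2.0437. This is Case 1 of the Master Theorem (c < log_b(a), work dominated by leaves), giving O(n^(log_4 17)).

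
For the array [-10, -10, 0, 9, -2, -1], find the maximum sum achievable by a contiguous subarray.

Using Kadane's algorithm on [-10, -10, 0, 9, -2, -1]:

Scanning through the array:
Position 1 (value -10): max_ending_here = -10, max_so_far = -10
Position 2 (value 0): max_ending_here = 0, max_so_far = 0
Position 3 (value 9): max_ending_here = 9, max_so_far = 9
Position 4 (value -2): max_ending_here = 7, max_so_far = 9
Position 5 (value -1): max_ending_here = 6, max_so_far = 9

Maximum subarray: [0, 9]
Maximum sum: 9

The maximum subarray is [0, 9] with sum 9. This subarray runs from index 2 to index 3.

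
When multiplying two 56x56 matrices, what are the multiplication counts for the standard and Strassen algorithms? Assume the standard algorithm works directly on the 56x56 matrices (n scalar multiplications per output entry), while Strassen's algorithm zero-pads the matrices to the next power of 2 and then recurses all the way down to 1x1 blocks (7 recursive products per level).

Matrix multiplication for 56x56 matrices:

Strassen's algorithm requires power-of-2 dimensions. Pad 56x56 to 64x64 (next power of 2).

Standard algorithm: 56^3 = 175616 multiplications
Strassen's algorithm: 7^(log2(64)) = 7^6 = 117649 multiplications
Savings: 175616 - 117649 = 57967 multiplications

Standard: 175616 multiplications (56^3). Strassen: 117649 multiplications (7^6, after padding to 64x64). Strassen reduces 8 recursive multiplications to 7 at each level.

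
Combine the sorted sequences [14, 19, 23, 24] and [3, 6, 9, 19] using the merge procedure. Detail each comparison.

Merging process:

Compare 14 vs 3: take 3 from right. Merged: [3]
Compare 14 vs 6: take 6 from right. Merged: [3, 6]
Compare 14 vs 9: take 9 from right. Merged: [3, 6, 9]
Compare 14 vs 19: take 14 from left. Merged: [3, 6, 9, 14]
Compare 19 vs 19: take 19 from left. Merged: [3, 6, 9, 14, 19]
Compare 23 vs 19: take 19 from right. Merged: [3, 6, 9, 14, 19, 19]
Append remaining from left: [23, 24]. Merged: [3, 6, 9, 14, 19, 19, 23, 24]

Final merged array: [3, 6, 9, 14, 19, 19, 23, 24]
Total comparisons: 6

The merged array is [3, 6, 9, 14, 19, 19, 23, 24], requiring 6 comparisons. The merge step runs in O(n) time where n is the total number of elements.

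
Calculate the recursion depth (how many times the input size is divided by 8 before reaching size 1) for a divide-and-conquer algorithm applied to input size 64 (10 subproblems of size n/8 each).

For divide and conquer with division factor 8:

Problem sizes at each level:
Level 0: 64
Level 1: 8
Level 2: 1

The root is level 0 and the size-1 base case is level 2 (the tree spans levels 0 through 2, i.e. 3 levels counting the root), so the depth is the number of divisions: log_8(64) = 2

The recursion tree depth is log_8(64) = 2. At each level, the problem size is divided by 8, so it takes 2 divisions to reduce to a base case of size 1. The algorithm makes 10 recursive calls at each level.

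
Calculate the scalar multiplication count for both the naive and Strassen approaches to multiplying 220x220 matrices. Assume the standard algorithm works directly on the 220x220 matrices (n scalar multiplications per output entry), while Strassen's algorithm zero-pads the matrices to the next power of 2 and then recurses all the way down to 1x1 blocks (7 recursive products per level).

Matrix multiplication for 220x220 matrices:

Strassen's algorithm requires power-of-2 dimensions. Pad 220x220 to 256x256 (next power of 2).

Standard algorithm: 220^3 = 10648000 multiplications
Strassen's algorithm: 7^(log2(256)) = 7^8 = 5764801 multiplications
Savings: 10648000 - 5764801 = 4883199 multiplications

Standard: 10648000 multiplications (220^3). Strassen: 5764801 multiplications (7^8, after padding to 256x256). Strassen reduces 8 recursive multiplications to 7 at each level.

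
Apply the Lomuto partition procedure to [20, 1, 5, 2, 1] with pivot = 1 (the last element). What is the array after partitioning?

Lomuto partition with pivot = 1:

Initial array: [20, 1, 5, 2, 1]

arr[0]=20 > 1: no swap
arr[1]=1 <= 1: swap with position 0, array becomes [1, 20, 5, 2, 1]
arr[2]=5 > 1: no swap
arr[3]=2 > 1: no swap

Place pivot at position 1: [1, 1, 5, 2, 20]
Pivot position: 1

After partitioning with pivot 1, the array becomes [1, 1, 5, 2, 20]. The pivot is placed at index 1. All elements to the left of the pivot are <= 1, and all elements to the right are > 1.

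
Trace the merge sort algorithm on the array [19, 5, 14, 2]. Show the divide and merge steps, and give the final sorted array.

Merge sort trace:

Split: [19, 5, 14, 2] -> [19, 5] and [14, 2]
  Split: [19, 5] -> [19] and [5]
  Merge: [19] + [5] -> [5, 19]
  Split: [14, 2] -> [14] and [2]
  Merge: [14] + [2] -> [2, 14]
Merge: [5, 19] + [2, 14] -> [2, 5, 14, 19]

Final sorted array: [2, 5, 14, 19]

The merge sort proceeds by recursively splitting the array and merging sorted halves.
After all merges, the sorted array is [2, 5, 14, 19].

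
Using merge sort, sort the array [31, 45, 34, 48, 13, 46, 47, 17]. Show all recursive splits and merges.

Merge sort trace:

Split: [31, 45, 34, 48, 13, 46, 47, 17] -> [31, 45, 34, 48] and [13, 46, 47, 17]
  Split: [31, 45, 34, 48] -> [31, 45] and [34, 48]
    Split: [31, 45] -> [31] and [45]
    Merge: [31] + [45] -> [31, 45]
    Split: [34, 48] -> [34] and [48]
    Merge: [34] + [48] -> [34, 48]
  Merge: [31, 45] + [34, 48] -> [31, 34, 45, 48]
  Split: [13, 46, 47, 17] -> [13, 46] and [47, 17]
    Split: [13, 46] -> [13] and [46]
    Merge: [13] + [46] -> [13, 46]
    Split: [47, 17] -> [47] and [17]
    Merge: [47] + [17] -> [17, 47]
  Merge: [13, 46] + [17, 47] -> [13, 17, 46, 47]
Merge: [31, 34, 45, 48] + [13, 17, 46, 47] -> [13, 17, 31, 34, 45, 46, 47, 48]

Final sorted array: [13, 17, 31, 34, 45, 46, 47, 48]

The merge sort proceeds by recursively splitting the array and merging sorted halves.
After all merges, the sorted array is [13, 17, 31, 34, 45, 46, 47, 48].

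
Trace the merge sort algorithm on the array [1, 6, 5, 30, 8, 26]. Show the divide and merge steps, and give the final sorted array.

Merge sort trace:

Split: [1, 6, 5, 30, 8, 26] -> [1, 6, 5] and [30, 8, 26]
  Split: [1, 6, 5] -> [1] and [6, 5]
    Split: [6, 5] -> [6] and [5]
    Merge: [6] + [5] -> [5, 6]
  Merge: [1] + [5, 6] -> [1, 5, 6]
  Split: [30, 8, 26] -> [30] and [8, 26]
    Split: [8, 26] -> [8] and [26]
    Merge: [8] + [26] -> [8, 26]
  Merge: [30] + [8, 26] -> [8, 26, 30]
Merge: [1, 5, 6] + [8, 26, 30] -> [1, 5, 6, 8, 26, 30]

Final sorted array: [1, 5, 6, 8, 26, 30]

The merge sort proceeds by recursively splitting the array and merging sorted halves.
After all merges, the sorted array is [1, 5, 6, 8, 26, 30].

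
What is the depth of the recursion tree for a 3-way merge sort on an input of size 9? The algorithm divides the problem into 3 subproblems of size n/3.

For divide and conquer with division factor 3:

Problem sizes at each level:
Level 0: 9
Level 1: 3
Level 2: 1

The root is level 0 and the size-1 base case is level 2 (the tree spans levels 0 through 2, i.e. 3 levels counting the root), so the depth is the number of divisions: log_3(9) = 2

The recursion tree depth is log_3(9) = 2. At each level, the problem size is divided by 3, so it takes 2 divisions to reduce to a base case of size 1. The algorithm makes 3 recursive calls at each level.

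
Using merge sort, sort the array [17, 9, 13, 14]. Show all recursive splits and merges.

Merge sort trace:

Split: [17, 9, 13, 14] -> [17, 9] and [13, 14]
  Split: [17, 9] -> [17] and [9]
  Merge: [17] + [9] -> [9, 17]
  Split: [13, 14] -> [13] and [14]
  Merge: [13] + [14] -> [13, 14]
Merge: [9, 17] + [13, 14] -> [9, 13, 14, 17]

Final sorted array: [9, 13, 14, 17]

The merge sort proceeds by recursively splitting the array and merging sorted halves.
After all merges, the sorted array is [9, 13, 14, 17].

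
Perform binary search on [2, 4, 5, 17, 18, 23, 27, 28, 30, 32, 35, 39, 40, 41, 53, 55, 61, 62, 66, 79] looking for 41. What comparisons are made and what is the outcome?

Binary search for 41 in [2, 4, 5, 17, 18, 23, 27, 28, 30, 32, 35, 39, 40, 41, 53, 55, 61, 62, 66, 79]:

lo=0, hi=19, mid=9, arr[mid]=32 -> 32 < 41, search right half
lo=10, hi=19, mid=14, arr[mid]=53 -> 53 > 41, search left half
lo=10, hi=13, mid=11, arr[mid]=39 -> 39 < 41, search right half
lo=12, hi=13, mid=12, arr[mid]=40 -> 40 < 41, search right half
lo=13, hi=13, mid=13, arr[mid]=41 -> Found target at index 13!

Binary search finds 41 at index 13 after 5 comparisons. The search repeatedly halves the search space by comparing with the middle element.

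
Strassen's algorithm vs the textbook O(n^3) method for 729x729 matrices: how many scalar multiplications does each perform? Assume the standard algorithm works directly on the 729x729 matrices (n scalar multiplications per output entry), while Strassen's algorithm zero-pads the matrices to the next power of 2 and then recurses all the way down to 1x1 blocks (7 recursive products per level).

Matrix multiplication for 729x729 matrices:

Strassen's algorithm requires power-of-2 dimensions. Pad 729x729 to 1024x1024 (next power of 2).

Standard algorithm: 729^3 = 387420489 multiplications
Strassen's algorithm: 7^(log2(1024)) = 7^10 = 282475249 multiplications
Savings: 387420489 - 282475249 = 104945240 multiplications

Standard: 387420489 multiplications (729^3). Strassen: 282475249 multiplications (7^10, after padding to 1024x1024). Strassen reduces 8 recursive multiplications to 7 at each level.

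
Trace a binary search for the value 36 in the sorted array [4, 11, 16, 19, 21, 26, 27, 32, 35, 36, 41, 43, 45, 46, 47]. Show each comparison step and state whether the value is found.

Binary search for 36 in [4, 11, 16, 19, 21, 26, 27, 32, 35, 36, 41, 43, 45, 46, 47]:

lo=0, hi=14, mid=7, arr[mid]=32 -> 32 < 36, search right half
lo=8, hi=14, mid=11, arr[mid]=43 -> 43 > 36, search left half
lo=8, hi=10, mid=9, arr[mid]=36 -> Found target at index 9!

Binary search finds 36 at index 9 after 3 comparisons. The search repeatedly halves the search space by comparing with the middle element.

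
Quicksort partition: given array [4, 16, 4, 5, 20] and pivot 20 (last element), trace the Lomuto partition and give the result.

Lomuto partition with pivot = 20:

Initial array: [4, 16, 4, 5, 20]

arr[0]=4 <= 20: swap with position 0, array becomes [4, 16, 4, 5, 20]
arr[1]=16 <= 20: swap with position 1, array becomes [4, 16, 4, 5, 20]
arr[2]=4 <= 20: swap with position 2, array becomes [4, 16, 4, 5, 20]
arr[3]=5 <= 20: swap with position 3, array becomes [4, 16, 4, 5, 20]

Place pivot at position 4: [4, 16, 4, 5, 20]
Pivot position: 4

After partitioning with pivot 20, the array becomes [4, 16, 4, 5, 20]. The pivot is placed at index 4. All elements to the left of the pivot are <= 20, and all elements to the right are > 20.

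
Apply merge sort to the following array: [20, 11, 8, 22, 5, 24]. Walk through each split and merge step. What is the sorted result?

Merge sort trace:

Split: [20, 11, 8, 22, 5, 24] -> [20, 11, 8] and [22, 5, 24]
  Split: [20, 11, 8] -> [20] and [11, 8]
    Split: [11, 8] -> [11] and [8]
    Merge: [11] + [8] -> [8, 11]
  Merge: [20] + [8, 11] -> [8, 11, 20]
  Split: [22, 5, 24] -> [22] and [5, 24]
    Split: [5, 24] -> [5] and [24]
    Merge: [5] + [24] -> [5, 24]
  Merge: [22] + [5, 24] -> [5, 22, 24]
Merge: [8, 11, 20] + [5, 22, 24] -> [5, 8, 11, 20, 22, 24]

Final sorted array: [5, 8, 11, 20, 22, 24]

The merge sort proceeds by recursively splitting the array and merging sorted halves.
After all merges, the sorted array is [5, 8, 11, 20, 22, 24].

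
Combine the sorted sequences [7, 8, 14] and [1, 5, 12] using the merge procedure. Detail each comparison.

Merging process:

Compare 7 vs 1: take 1 from right. Merged: [1]
Compare 7 vs 5: take 5 from right. Merged: [1, 5]
Compare 7 vs 12: take 7 from left. Merged: [1, 5, 7]
Compare 8 vs 12: take 8 from left. Merged: [1, 5, 7, 8]
Compare 14 vs 12: take 12 from right. Merged: [1, 5, 7, 8, 12]
Append remaining from left: [14]. Merged: [1, 5, 7, 8, 12, 14]

Final merged array: [1, 5, 7, 8, 12, 14]
Total comparisons: 5

The merged array is [1, 5, 7, 8, 12, 14], requiring 5 comparisons. The merge step runs in O(n) time where n is the total number of elements.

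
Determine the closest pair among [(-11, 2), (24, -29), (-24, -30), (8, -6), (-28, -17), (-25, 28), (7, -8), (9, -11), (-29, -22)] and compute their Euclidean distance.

Computing all pairwise distances among 9 points:

d((-11, 2), (24, -29)) = 46.7547
d((-11, 2), (-24, -30)) = 34.5398
d((-11, 2), (8, -6)) = 20.6155
d((-11, 2), (-28, -17)) = 25.4951
d((-11, 2), (-25, 28)) = 29.5296
d((-11, 2), (7, -8)) = 20.5913
d((-11, 2), (9, -11)) = 23.8537
d((-11, 2), (-29, -22)) = 30.0
d((24, -29), (-24, -30)) = 48.0104
d((24, -29), (8, -6)) = 28.0179
d((24, -29), (-28, -17)) = 53.3667
d((24, -29), (-25, 28)) = 75.1665
d((24, -29), (7, -8)) = 27.0185
d((24, -29), (9, -11)) = 23.4307
d((24, -29), (-29, -22)) = 53.4603
d((-24, -30), (8, -6)) = 40.0
d((-24, -30), (-28, -17)) = 13.6015
d((-24, -30), (-25, 28)) = 58.0086
d((-24, -30), (7, -8)) = 38.0132
d((-24, -30), (9, -11)) = 38.0789
d((-24, -30), (-29, -22)) = 9.434
d((8, -6), (-28, -17)) = 37.6431
d((8, -6), (-25, 28)) = 47.3814
d((8, -6), (7, -8)) = 2.2361 <-- minimum
d((8, -6), (9, -11)) = 5.099
d((8, -6), (-29, -22)) = 40.3113
d((-28, -17), (-25, 28)) = 45.0999
d((-28, -17), (7, -8)) = 36.1386
d((-28, -17), (9, -11)) = 37.4833
d((-28, -17), (-29, -22)) = 5.099
d((-25, 28), (7, -8)) = 48.1664
d((-25, 28), (9, -11)) = 51.7397
d((-25, 28), (-29, -22)) = 50.1597
d((7, -8), (9, -11)) = 3.6056
d((7, -8), (-29, -22)) = 38.6264
d((9, -11), (-29, -22)) = 39.5601

Closest pair: (8, -6) and (7, -8) with distance 2.2361

The closest pair is (8, -6) and (7, -8) with Euclidean distance 2.2361. For 9 points, brute-force pairwise comparison is shown above. For large n, the divide-and-conquer algorithm (sort by x, recurse on halves, check the dividing strip) achieves O(n log n).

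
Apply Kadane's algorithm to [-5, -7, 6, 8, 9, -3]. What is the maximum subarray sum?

Using Kadane's algorithm on [-5, -7, 6, 8, 9, -3]:

Scanning through the array:
Position 1 (value -7): max_ending_here = -7, max_so_far = -5
Position 2 (value 6): max_ending_here = 6, max_so_far = 6
Position 3 (value 8): max_ending_here = 14, max_so_far = 14
Position 4 (value 9): max_ending_here = 23, max_so_far = 23
Position 5 (value -3): max_ending_here = 20, max_so_far = 23

Maximum subarray: [6, 8, 9]
Maximum sum: 23

The maximum subarray is [6, 8, 9] with sum 23. This subarray runs from index 2 to index 4.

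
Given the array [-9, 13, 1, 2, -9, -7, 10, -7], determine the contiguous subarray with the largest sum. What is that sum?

Using Kadane's algorithm on [-9, 13, 1, 2, -9, -7, 10, -7]:

Scanning through the array:
Position 1 (value 13): max_ending_here = 13, max_so_far = 13
Position 2 (value 1): max_ending_here = 14, max_so_far = 14
Position 3 (value 2): max_ending_here = 16, max_so_far = 16
Position 4 (value -9): max_ending_here = 7, max_so_far = 16
Position 5 (value -7): max_ending_here = 0, max_so_far = 16
Position 6 (value 10): max_ending_here = 10, max_so_far = 16
Position 7 (value -7): max_ending_here = 3, max_so_far = 16

Maximum subarray: [13, 1, 2]
Maximum sum: 16

The maximum subarray is [13, 1, 2] with sum 16. This subarray runs from index 1 to index 3.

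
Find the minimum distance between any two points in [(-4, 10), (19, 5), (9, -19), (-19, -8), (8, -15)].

Computing all pairwise distances among 5 points:

d((-4, 10), (19, 5)) = 23.5372
d((-4, 10), (9, -19)) = 31.7805
d((-4, 10), (-19, -8)) = 23.4307
d((-4, 10), (8, -15)) = 27.7308
d((19, 5), (9, -19)) = 26.0
d((19, 5), (-19, -8)) = 40.1622
d((19, 5), (8, -15)) = 22.8254
d((9, -19), (-19, -8)) = 30.0832
d((9, -19), (8, -15)) = 4.1231 <-- minimum
d((-19, -8), (8, -15)) = 27.8927

Closest pair: (9, -19) and (8, -15) with distance 4.1231

The closest pair is (9, -19) and (8, -15) with Euclidean distance 4.1231. For 5 points, brute-force pairwise comparison is shown above. For large n, the divide-and-conquer algorithm (sort by x, recurse on halves, check the dividing strip) achieves O(n log n).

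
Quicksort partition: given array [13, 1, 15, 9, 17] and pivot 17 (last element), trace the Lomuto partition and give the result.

Lomuto partition with pivot = 17:

Initial array: [13, 1, 15, 9, 17]

arr[0]=13 <= 17: swap with position 0, array becomes [13, 1, 15, 9, 17]
arr[1]=1 <= 17: swap with position 1, array becomes [13, 1, 15, 9, 17]
arr[2]=15 <= 17: swap with position 2, array becomes [13, 1, 15, 9, 17]
arr[3]=9 <= 17: swap with position 3, array becomes [13, 1, 15, 9, 17]

Place pivot at position 4: [13, 1, 15, 9, 17]
Pivot position: 4

After partitioning with pivot 17, the array becomes [13, 1, 15, 9, 17]. The pivot is placed at index 4. All elements to the left of the pivot are <= 17, and all elements to the right are > 17.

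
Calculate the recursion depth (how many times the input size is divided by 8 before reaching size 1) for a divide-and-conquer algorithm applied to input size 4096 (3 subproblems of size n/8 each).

For divide and conquer with division factor 8:

Problem sizes at each level:
Level 0: 4096
Level 1: 512
Level 2: 64
Level 3: 8
Level 4: 1

The root is level 0 and the size-1 base case is level 4 (the tree spans levels 0 through 4, i.e. 5 levels counting the root), so the depth is the number of divisions: log_8(4096) = 4

The recursion tree depth is log_8(4096) = 4. At each level, the problem size is divided by 8, so it takes 4 divisions to reduce to a base case of size 1. The algorithm makes 3 recursive calls at each level.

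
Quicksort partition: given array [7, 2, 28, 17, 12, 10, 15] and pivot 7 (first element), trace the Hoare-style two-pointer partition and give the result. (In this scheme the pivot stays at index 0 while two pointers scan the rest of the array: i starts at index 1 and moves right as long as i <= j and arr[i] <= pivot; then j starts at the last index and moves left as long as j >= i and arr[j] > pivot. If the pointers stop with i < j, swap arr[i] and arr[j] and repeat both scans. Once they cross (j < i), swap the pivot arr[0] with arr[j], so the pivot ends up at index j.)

Hoare-style two-pointer partition with pivot = 7:

Initial array: [7, 2, 28, 17, 12, 10, 15]

Pointers start at i = 1, j = 6.
i ends at 2, j ends at 1: the pointers have crossed (j < i), so scanning stops.

Swap pivot arr[0] with arr[1] to place pivot at position 1: [2, 7, 28, 17, 12, 10, 15]
Pivot position: 1

After partitioning with pivot 7, the array becomes [2, 7, 28, 17, 12, 10, 15]. The pivot is placed at index 1. All elements to the left of the pivot are <= 7, and all elements to the right are > 7.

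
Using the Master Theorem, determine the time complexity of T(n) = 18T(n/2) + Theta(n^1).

Master Theorem for T(n) = 18T(n/2) + O(n^1):

a = 18, b = 2, c = 1
log_b(a) = log_2(18) = 4.1699

Case 1: c = 1 < log_2(18) = 4.1699
T(n) = O(n^(log_2 18))

For T(n) = 18T(n/2) + O(n^1): log_2(18) = 4.1699. This is Case 1 of the Master Theorem (c < log_b(a), work dominated by leaves), giving O(n^(log_2 18)).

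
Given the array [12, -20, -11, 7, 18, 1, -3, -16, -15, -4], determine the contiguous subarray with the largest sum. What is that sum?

Using Kadane's algorithm on [12, -20, -11, 7, 18, 1, -3, -16, -15, -4]:

Scanning through the array:
Position 1 (value -20): max_ending_here = -8, max_so_far = 12
Position 2 (value -11): max_ending_here = -11, max_so_far = 12
Position 3 (value 7): max_ending_here = 7, max_so_far = 12
Position 4 (value 18): max_ending_here = 25, max_so_far = 25
Position 5 (value 1): max_ending_here = 26, max_so_far = 26
Position 6 (value -3): max_ending_here = 23, max_so_far = 26
Position 7 (value -16): max_ending_here = 7, max_so_far = 26
Position 8 (value -15): max_ending_here = -8, max_so_far = 26
Position 9 (value -4): max_ending_here = -4, max_so_far = 26

Maximum subarray: [7, 18, 1]
Maximum sum: 26

The maximum subarray is [7, 18, 1] with sum 26. This subarray runs from index 3 to index 5.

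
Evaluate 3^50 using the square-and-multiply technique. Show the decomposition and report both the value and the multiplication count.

Computing 3^50 by squaring (build up from 3^1; each line after the first costs one multiplication):

3^1 = 3
3^2 = (3^1)^2 = 3^2 = 9
3^3 = 3 * 3^2 = 3 * 9 = 27
3^6 = (3^3)^2 = 27^2 = 729
3^12 = (3^6)^2 = 729^2 = 531441
3^24 = (3^12)^2 = 531441^2 = 282429536481
3^25 = 3 * 3^24 = 3 * 282429536481 = 847288609443
3^50 = (3^25)^2 = 847288609443^2 = 717897987691852588770249

Result: 717897987691852588770249
Multiplications needed: 7 (7 lines after 3^1)

3^50 = 717897987691852588770249. Using exponentiation by squaring, this requires 7 multiplications. The key idea: if the exponent is even, square the half-power; if odd, multiply by the base once.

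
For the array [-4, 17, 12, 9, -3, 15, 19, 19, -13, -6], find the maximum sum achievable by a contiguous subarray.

Using Kadane's algorithm on [-4, 17, 12, 9, -3, 15, 19, 19, -13, -6]:

Scanning through the array:
Position 1 (value 17): max_ending_here = 17, max_so_far = 17
Position 2 (value 12): max_ending_here = 29, max_so_far = 29
Position 3 (value 9): max_ending_here = 38, max_so_far = 38
Position 4 (value -3): max_ending_here = 35, max_so_far = 38
Position 5 (value 15): max_ending_here = 50, max_so_far = 50
Position 6 (value 19): max_ending_here = 69, max_so_far = 69
Position 7 (value 19): max_ending_here = 88, max_so_far = 88
Position 8 (value -13): max_ending_here = 75, max_so_far = 88
Position 9 (value -6): max_ending_here = 69, max_so_far = 88

Maximum subarray: [17, 12, 9, -3, 15, 19, 19]
Maximum sum: 88

The maximum subarray is [17, 12, 9, -3, 15, 19, 19] with sum 88. This subarray runs from index 1 to index 7.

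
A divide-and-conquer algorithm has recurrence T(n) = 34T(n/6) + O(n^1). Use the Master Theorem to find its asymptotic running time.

Master Theorem for T(n) = 34T(n/6) + O(n^1):

a = 34, b = 6, c = 1
log_b(a) = log_6(34) = 1.9681

Case 1: c = 1 < log_6(34) = 1.9681
T(n) = O(n^(log_6 34))

For T(n) = 34T(n/6) + O(n^1): log_6(34) = 1.9681. This is Case 1 of the Master Theorem (c < log_b(a), work dominated by leaves), giving O(n^(log_6 34)).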